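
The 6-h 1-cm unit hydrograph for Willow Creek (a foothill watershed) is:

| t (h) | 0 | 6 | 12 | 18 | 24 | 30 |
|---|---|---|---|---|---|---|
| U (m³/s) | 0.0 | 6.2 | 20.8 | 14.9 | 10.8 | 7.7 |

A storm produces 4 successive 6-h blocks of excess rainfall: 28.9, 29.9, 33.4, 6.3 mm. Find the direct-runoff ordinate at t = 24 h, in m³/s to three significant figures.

By discrete convolution, Q_j = Σ (P_i / 10 mm) · U_{j−i}.
At t = 24 h (j=4): Q = (28.9/10)·10.8 + (29.9/10)·14.9 + (33.4/10)·20.8 + (6.3/10)·6.2 = 149 m³/s.

Q ≈ 149 m³/s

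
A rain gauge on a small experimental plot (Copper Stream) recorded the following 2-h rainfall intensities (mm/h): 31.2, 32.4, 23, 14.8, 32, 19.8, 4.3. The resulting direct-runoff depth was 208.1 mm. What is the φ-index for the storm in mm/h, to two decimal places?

Only the 6 blocks with intensity above φ contribute runoff: 31.2, 32.4, 23, 14.8, 32, 19.8 mm/h.
Σ(I−φ)·Δt = d  ⇒  (31.2+32.4+23+14.8+32+19.8 − 6φ)·2 = 208.1
φ = (153.2 − 208.1/2) / 6 = 8.19 mm/h.

φ ≈ 8.19 mm/h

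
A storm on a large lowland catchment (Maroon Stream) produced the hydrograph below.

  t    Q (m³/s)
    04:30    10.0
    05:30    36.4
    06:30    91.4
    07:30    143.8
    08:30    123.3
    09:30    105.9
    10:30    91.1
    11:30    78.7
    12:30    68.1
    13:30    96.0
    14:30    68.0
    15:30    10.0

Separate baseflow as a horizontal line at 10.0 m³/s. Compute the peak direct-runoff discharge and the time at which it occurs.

Subtracting baseflow gives direct-runoff ordinates: 0.0, 26.4, 81.4, 133.8, 113.3, 95.9, 81.1, 68.7, 58.1, 86.0, 58.0, 0.0 m³/s.
The maximum is 133.8 m³/s, occurring at the reading for t = 07:30.

Q_p = 133.8 m³/s at t = 07:30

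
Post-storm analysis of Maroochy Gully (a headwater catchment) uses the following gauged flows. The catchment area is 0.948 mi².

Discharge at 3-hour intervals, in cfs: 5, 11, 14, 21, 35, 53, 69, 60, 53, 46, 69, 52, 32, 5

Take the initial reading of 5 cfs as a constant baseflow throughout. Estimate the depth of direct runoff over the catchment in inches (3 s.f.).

d ≈ 2.23 in

Direct runoff: 0.0, 6.0, 9.0, 16.0, 30.0, 48.0, 64.0, 55.0, 48.0, 41.0, 64.0, 47.0, 27.0, 0.0 cfs; ΣQ_DR = 455.0 cfs.
V = ΣQ_DR · Δt = 455.0 × 10800 s = 4.914 × 10^6 ft³.
Over A = 0.948 mi², depth = V / A = 2.23 in.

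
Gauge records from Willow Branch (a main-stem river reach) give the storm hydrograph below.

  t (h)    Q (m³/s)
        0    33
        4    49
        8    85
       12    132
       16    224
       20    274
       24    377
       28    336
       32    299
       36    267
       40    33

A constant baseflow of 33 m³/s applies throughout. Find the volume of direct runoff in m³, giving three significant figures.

Direct-runoff ordinates (Q − Q_b): 0.0, 16.0, 52.0, 99.0, 191.0, 241.0, 344.0, 303.0, 266.0, 234.0, 0.0 m³/s.
ΣQ_DR = 1746 m³/s.
With Δt = 4 h = 14400 s, V = ΣQ_DR · Δt = 1746 × 14400 = 2.51 × 10^7 m³.

V ≈ 2.51 × 10^7 m³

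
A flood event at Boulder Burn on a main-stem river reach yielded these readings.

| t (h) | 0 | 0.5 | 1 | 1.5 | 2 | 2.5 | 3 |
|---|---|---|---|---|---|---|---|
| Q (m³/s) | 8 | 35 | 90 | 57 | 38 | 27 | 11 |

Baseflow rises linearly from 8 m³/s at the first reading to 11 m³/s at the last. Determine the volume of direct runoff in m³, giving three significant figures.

Direct-runoff ordinates (Q − Q_b): 0.00, 26.50, 81.00, 47.50, 28.00, 16.50, 0.00 m³/s.
ΣQ_DR = 199.5 m³/s.
With Δt = 0.5 h = 1800 s, V = ΣQ_DR · Δt = 199.5 × 1800 = 3.59 × 10^5 m³.

V ≈ 3.59 × 10^5 m³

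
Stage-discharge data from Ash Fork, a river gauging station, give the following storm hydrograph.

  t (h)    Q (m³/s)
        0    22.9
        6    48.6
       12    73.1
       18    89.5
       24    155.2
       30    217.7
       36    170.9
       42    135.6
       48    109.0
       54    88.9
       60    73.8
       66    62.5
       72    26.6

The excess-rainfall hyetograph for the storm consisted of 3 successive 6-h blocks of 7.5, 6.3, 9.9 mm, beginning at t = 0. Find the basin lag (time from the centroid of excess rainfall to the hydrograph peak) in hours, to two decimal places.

t_L ≈ 20.39 h

Centroid of excess rainfall: t_c = Σ P_i·t̄_i / ΣP_i = 9.6076 h (block centres at 3, 9, 15 h).
Hydrograph peak occurs at t = 30 h, so basin lag t_L = 30 − 9.6076 = 20.39 h.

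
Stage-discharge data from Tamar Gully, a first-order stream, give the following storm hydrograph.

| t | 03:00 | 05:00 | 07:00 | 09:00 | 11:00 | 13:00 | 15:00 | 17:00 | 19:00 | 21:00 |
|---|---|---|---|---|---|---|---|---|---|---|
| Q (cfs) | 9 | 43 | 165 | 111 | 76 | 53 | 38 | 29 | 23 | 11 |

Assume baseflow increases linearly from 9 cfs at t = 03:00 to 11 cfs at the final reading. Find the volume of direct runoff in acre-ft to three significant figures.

V ≈ 75.7 acre-ft

Direct-runoff ordinates (Q − Q_b): 0.00, 33.78, 155.56, 101.33, 66.11, 42.89, 27.67, 18.44, 12.22, 0.00 cfs.
ΣQ_DR = 458.0 cfs.
With Δt = 2 h = 7200 s, V = ΣQ_DR · Δt = 458.0 × 7200 = 3.30 × 10^6 ft³ = 75.7 acre-ft.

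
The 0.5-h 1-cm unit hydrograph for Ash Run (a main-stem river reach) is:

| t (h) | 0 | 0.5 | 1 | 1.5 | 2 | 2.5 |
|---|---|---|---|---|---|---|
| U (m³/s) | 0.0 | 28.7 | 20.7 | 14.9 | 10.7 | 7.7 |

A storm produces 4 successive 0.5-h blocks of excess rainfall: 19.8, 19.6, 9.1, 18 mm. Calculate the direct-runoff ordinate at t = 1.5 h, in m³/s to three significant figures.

Q ≈ 96.2 m³/s

By discrete convolution, Q_j = Σ (P_i / 10 mm) · U_{j−i}.
At t = 1.5 h (j=3): Q = (19.8/10)·14.9 + (19.6/10)·20.7 + (9.1/10)·28.7 + (18/10)·0.0 = 96.2 m³/s.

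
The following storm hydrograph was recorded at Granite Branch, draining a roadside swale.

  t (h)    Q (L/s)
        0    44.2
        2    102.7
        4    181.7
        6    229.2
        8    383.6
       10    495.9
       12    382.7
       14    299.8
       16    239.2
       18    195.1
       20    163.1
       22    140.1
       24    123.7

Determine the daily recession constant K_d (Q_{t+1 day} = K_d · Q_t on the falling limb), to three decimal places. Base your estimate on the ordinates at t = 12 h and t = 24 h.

K_d ≈ 0.104

Between t = 12 h and t = 24 h the flow falls from 382.7 to 123.7 L/s over 6×2 h = 12 h.
Per-interval ratio K = (123.7/382.7)^(1/6) = 0.8284; K_d = K^(24/2) = 0.104.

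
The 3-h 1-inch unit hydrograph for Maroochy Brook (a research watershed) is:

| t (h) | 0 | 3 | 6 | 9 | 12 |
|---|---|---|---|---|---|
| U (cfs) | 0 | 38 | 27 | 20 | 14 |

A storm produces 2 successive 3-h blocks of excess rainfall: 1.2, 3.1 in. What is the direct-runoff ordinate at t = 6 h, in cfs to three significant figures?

By discrete convolution, Q_j = Σ (P_i / 1 in) · U_{j−i}.
At t = 6 h (j=2): Q = (1.2/1)·27 + (3.1/1)·38 = 150 cfs.

Q ≈ 150 cfs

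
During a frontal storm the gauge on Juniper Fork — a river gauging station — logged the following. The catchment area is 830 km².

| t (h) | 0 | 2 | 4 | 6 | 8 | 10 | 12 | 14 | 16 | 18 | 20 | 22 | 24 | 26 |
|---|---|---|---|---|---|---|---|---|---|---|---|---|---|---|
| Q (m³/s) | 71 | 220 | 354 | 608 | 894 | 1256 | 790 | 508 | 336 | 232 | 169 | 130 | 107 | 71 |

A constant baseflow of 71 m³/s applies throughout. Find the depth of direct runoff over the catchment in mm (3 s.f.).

Direct runoff: 0.0, 149.0, 283.0, 537.0, 823.0, 1185.0, 719.0, 437.0, 265.0, 161.0, 98.0, 59.0, 36.0, 0.0 m³/s; ΣQ_DR = 4752 m³/s.
V = ΣQ_DR · Δt = 4752 × 7200 s = 3.421 × 10^7 m³.
Over A = 830 km², depth = V / A = 41.2 mm.

d ≈ 41.2 mm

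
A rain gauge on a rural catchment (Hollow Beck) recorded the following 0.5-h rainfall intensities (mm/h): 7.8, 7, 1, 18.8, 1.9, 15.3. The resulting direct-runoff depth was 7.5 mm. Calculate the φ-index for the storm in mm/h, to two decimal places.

Only the 2 blocks with intensity above φ contribute runoff: 18.8, 15.3 mm/h.
Σ(I−φ)·Δt = d  ⇒  (18.8+15.3 − 2φ)·0.5 = 7.5
φ = (34.10 − 7.5/0.5) / 2 = 9.55 mm/h.

φ ≈ 9.55 mm/h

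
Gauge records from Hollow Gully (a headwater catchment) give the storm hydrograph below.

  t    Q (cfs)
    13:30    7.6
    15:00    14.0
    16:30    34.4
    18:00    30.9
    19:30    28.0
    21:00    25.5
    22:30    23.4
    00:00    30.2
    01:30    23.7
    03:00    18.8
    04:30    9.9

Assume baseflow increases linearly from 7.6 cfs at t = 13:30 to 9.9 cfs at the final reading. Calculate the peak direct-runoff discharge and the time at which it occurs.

Q_p = 26.34 cfs at t = 16:30

Subtracting baseflow gives direct-runoff ordinates: 0.00, 6.17, 26.34, 22.61, 19.48, 16.75, 14.42, 20.99, 14.26, 9.13, 0.00 cfs.
The maximum is 26.34 cfs, occurring at the reading for t = 16:30.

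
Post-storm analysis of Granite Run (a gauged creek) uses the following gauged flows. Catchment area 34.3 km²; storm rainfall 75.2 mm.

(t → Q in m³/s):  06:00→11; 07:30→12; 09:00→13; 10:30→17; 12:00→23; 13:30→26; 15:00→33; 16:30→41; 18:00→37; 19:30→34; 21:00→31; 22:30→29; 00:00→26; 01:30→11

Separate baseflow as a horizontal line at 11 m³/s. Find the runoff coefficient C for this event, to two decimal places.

ΣQ_DR = 190.0 m³/s; V = ΣQ_DR·Δt = 1.026 × 10^6 m³.
Runoff depth d = V / A = 29.91 mm.
C = d / P = 29.91 / 75.2 = 0.40.

C ≈ 0.40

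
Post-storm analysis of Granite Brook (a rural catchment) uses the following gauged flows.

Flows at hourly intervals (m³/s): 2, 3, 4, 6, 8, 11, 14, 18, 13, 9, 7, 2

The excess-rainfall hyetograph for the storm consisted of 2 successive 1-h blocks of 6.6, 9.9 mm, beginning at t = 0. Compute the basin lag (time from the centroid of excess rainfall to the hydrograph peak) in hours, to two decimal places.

t_L ≈ 5.90 h

Centroid of excess rainfall: t_c = Σ P_i·t̄_i / ΣP_i = 1.1000 h (block centres at 0.5, 1.5 h).
Hydrograph peak occurs at t = 7 h, so basin lag t_L = 7 − 1.1000 = 5.90 h.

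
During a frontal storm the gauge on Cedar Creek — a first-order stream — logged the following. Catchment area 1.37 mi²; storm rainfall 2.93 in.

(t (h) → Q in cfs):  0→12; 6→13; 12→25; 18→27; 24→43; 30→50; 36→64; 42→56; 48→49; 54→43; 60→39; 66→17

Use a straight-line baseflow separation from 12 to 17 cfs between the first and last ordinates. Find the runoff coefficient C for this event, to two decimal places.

C ≈ 0.61

ΣQ_DR = 264.0 cfs; V = ΣQ_DR·Δt = 5.702 × 10^6 ft³.
Runoff depth d = V / A = 1.792 in.
C = d / P = 1.792 / 2.93 = 0.61.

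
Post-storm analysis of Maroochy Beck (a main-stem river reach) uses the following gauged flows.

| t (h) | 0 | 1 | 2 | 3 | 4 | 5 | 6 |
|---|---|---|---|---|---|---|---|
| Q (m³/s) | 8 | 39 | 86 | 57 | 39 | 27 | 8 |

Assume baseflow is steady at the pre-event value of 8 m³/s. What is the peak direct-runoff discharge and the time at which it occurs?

Q_p = 78.0 m³/s at t = 2 h

Subtracting baseflow gives direct-runoff ordinates: 0.0, 31.0, 78.0, 49.0, 31.0, 19.0, 0.0 m³/s.
The maximum is 78.0 m³/s, occurring at the reading for t = 2 h.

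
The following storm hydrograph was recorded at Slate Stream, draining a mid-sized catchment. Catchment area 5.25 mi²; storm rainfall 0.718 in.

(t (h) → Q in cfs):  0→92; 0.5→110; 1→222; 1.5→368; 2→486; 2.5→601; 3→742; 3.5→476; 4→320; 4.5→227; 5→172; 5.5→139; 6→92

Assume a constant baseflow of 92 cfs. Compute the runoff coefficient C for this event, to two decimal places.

C ≈ 0.59

ΣQ_DR = 2851 cfs; V = ΣQ_DR·Δt = 5.132 × 10^6 ft³.
Runoff depth d = V / A = 0.4207 in.
C = d / P = 0.4207 / 0.718 = 0.59.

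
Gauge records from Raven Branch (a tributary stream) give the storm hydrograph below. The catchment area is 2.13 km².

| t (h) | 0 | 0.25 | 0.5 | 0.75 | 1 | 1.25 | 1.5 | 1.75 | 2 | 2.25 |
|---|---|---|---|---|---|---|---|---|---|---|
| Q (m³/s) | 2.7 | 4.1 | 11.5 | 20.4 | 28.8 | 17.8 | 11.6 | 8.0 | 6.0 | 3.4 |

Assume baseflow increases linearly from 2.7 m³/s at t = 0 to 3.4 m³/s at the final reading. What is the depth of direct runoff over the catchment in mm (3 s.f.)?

Direct runoff: 0.00, 1.32, 8.64, 17.47, 25.79, 14.71, 8.43, 4.76, 2.68, 0.00 m³/s; ΣQ_DR = 83.80 m³/s.
V = ΣQ_DR · Δt = 83.80 × 900 s = 75420 m³.
Over A = 2.13 km², depth = V / A = 35.4 mm.

d ≈ 35.4 mm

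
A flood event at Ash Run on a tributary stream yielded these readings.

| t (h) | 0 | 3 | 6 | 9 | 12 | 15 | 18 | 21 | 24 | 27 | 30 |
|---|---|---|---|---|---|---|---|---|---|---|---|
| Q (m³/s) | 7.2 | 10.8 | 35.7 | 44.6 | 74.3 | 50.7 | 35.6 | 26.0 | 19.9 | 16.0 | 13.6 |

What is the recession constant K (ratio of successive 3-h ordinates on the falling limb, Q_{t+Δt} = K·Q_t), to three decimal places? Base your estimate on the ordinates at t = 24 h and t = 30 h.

Using the recession-limb readings at t = 24 h and t = 30 h: Q falls from 19.9 to 13.6 m³/s over 2 intervals.
K = (Q₂/Q₁)^(1/2) = (13.6/19.9)^(1/2) = 0.827.

K ≈ 0.827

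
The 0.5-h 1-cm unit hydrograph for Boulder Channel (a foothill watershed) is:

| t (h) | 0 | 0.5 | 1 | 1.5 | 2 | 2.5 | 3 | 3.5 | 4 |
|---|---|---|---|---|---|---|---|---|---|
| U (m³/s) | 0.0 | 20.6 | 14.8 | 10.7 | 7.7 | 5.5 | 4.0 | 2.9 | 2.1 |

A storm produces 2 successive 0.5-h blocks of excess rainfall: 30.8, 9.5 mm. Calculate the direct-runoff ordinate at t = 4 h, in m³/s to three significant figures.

By discrete convolution, Q_j = Σ (P_i / 10 mm) · U_{j−i}.
At t = 4 h (j=8): Q = (30.8/10)·2.1 + (9.5/10)·2.9 = 9.22 m³/s.

Q ≈ 9.22 m³/s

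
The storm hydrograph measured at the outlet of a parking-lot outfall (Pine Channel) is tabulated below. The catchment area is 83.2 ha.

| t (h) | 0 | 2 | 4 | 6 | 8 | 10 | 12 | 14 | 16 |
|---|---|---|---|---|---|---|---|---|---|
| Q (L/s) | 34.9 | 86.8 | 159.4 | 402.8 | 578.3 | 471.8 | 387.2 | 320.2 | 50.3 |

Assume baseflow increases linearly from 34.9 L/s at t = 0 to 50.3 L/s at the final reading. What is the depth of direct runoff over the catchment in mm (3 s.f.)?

d ≈ 18.2 mm

Direct runoff: 0.00, 49.98, 120.65, 362.12, 535.70, 427.27, 340.75, 271.82, 0.00 L/s; ΣQ_DR = 2108 L/s.
V = ΣQ_DR · Δt = 2108 × 7200 s = 1.518 × 10^7 L.
Over A = 83.2 ha, depth = V / A = 18.2 mm.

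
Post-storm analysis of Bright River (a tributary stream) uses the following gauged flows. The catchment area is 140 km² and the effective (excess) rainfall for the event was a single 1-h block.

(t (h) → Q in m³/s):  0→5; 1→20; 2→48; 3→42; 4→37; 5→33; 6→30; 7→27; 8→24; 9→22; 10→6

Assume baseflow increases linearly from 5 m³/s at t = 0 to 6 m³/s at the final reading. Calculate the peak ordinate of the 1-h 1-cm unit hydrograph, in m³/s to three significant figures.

Direct runoff: 0.00, 14.90, 42.80, 36.70, 31.60, 27.50, 24.40, 21.30, 18.20, 16.10, 0.00 m³/s; ΣQ_DR = 233.5 m³/s, peak = 42.80 m³/s.
Runoff depth d = ΣQ_DR·Δt / A = 233.5 × 3600 / (140 km²) = 6.004 mm.
The 1-cm UH is the DRH scaled by (10 mm)/d, so U_p = 42.80 × 10/6.004 = 71.3 m³/s.

U_p ≈ 71.3 m³/s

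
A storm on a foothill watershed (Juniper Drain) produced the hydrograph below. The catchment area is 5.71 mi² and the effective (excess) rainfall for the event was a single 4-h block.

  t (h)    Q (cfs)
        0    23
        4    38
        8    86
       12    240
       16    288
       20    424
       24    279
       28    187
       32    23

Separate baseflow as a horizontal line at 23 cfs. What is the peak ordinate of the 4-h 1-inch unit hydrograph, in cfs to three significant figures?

U_p ≈ 267 cfs

Direct runoff: 0.0, 15.0, 63.0, 217.0, 265.0, 401.0, 256.0, 164.0, 0.0 cfs; ΣQ_DR = 1381 cfs, peak = 401.0 cfs.
Runoff depth d = ΣQ_DR·Δt / A = 1381 × 14400 / (5.71 mi²) = 1.499 in.
The 1-inch UH is the DRH scaled by (1 in)/d, so U_p = 401.0 × 1/1.499 = 267 cfs.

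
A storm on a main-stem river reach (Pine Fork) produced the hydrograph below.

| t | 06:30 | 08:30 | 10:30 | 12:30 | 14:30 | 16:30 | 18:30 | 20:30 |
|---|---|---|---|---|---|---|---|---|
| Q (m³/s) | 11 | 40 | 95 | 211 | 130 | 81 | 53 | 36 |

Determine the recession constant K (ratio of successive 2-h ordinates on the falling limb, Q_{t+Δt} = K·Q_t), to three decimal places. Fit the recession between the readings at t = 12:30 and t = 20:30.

K ≈ 0.643

Using the recession-limb readings at t = 12:30 and t = 20:30: Q falls from 211 to 36 m³/s over 4 intervals.
K = (Q₂/Q₁)^(1/4) = (36/211)^(1/4) = 0.643.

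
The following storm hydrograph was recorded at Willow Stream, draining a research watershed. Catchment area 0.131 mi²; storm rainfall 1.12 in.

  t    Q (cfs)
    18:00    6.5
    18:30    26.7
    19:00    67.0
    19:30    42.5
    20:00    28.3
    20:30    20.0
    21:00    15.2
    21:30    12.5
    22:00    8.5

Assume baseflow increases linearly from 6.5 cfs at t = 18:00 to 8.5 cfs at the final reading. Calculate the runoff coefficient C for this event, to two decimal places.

ΣQ_DR = 159.7 cfs; V = ΣQ_DR·Δt = 2.875 × 10^5 ft³.
Runoff depth d = V / A = 0.9445 in.
C = d / P = 0.9445 / 1.12 = 0.84.

C ≈ 0.84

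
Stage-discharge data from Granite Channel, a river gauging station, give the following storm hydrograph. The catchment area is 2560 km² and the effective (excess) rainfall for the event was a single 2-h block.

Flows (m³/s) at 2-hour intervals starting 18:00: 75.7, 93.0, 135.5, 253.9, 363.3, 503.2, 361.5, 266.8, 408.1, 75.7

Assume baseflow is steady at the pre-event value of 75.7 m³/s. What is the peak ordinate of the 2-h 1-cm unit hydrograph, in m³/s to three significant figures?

U_p ≈ 854 m³/s

Direct runoff: 0.0, 17.3, 59.8, 178.2, 287.6, 427.5, 285.8, 191.1, 332.4, 0.0 m³/s; ΣQ_DR = 1780 m³/s, peak = 427.5 m³/s.
Runoff depth d = ΣQ_DR·Δt / A = 1780 × 7200 / (2560 km²) = 5.005 mm.
The 1-cm UH is the DRH scaled by (10 mm)/d, so U_p = 427.5 × 10/5.005 = 854 m³/s.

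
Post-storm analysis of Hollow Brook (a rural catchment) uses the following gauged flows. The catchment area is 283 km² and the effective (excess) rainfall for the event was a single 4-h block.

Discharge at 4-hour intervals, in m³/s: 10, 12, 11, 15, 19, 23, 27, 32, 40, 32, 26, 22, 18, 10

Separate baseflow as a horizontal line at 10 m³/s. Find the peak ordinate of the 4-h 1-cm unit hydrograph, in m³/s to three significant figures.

U_p ≈ 37.6 m³/s

Direct runoff: 0.0, 2.0, 1.0, 5.0, 9.0, 13.0, 17.0, 22.0, 30.0, 22.0, 16.0, 12.0, 8.0, 0.0 m³/s; ΣQ_DR = 157.0 m³/s, peak = 30.0 m³/s.
Runoff depth d = ΣQ_DR·Δt / A = 157.0 × 14400 / (283 km²) = 7.989 mm.
The 1-cm UH is the DRH scaled by (10 mm)/d, so U_p = 30.0 × 10/7.989 = 37.6 m³/s.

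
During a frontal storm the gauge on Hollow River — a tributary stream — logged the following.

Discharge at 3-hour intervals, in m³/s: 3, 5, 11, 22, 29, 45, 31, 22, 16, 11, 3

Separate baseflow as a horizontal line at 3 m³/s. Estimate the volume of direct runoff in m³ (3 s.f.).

Direct-runoff ordinates (Q − Q_b): 0.0, 2.0, 8.0, 19.0, 26.0, 42.0, 28.0, 19.0, 13.0, 8.0, 0.0 m³/s.
ΣQ_DR = 165.0 m³/s.
With Δt = 3 h = 10800 s, V = ΣQ_DR · Δt = 165.0 × 10800 = 1.78 × 10^6 m³.

V ≈ 1.78 × 10^6 m³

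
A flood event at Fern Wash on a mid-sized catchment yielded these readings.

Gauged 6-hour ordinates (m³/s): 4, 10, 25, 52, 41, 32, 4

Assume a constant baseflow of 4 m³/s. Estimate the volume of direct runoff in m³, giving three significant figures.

Direct-runoff ordinates (Q − Q_b): 0.0, 6.0, 21.0, 48.0, 37.0, 28.0, 0.0 m³/s.
ΣQ_DR = 140.0 m³/s.
With Δt = 6 h = 21600 s, V = ΣQ_DR · Δt = 140.0 × 21600 = 3.02 × 10^6 m³.

V ≈ 3.02 × 10^6 m³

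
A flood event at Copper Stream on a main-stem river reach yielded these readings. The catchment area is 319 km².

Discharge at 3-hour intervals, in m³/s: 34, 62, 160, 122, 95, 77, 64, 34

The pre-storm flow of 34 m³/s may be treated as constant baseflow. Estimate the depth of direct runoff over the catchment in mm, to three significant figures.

Direct runoff: 0.0, 28.0, 126.0, 88.0, 61.0, 43.0, 30.0, 0.0 m³/s; ΣQ_DR = 376.0 m³/s.
V = ΣQ_DR · Δt = 376.0 × 10800 s = 4.061 × 10^6 m³.
Over A = 319 km², depth = V / A = 12.7 mm.

d ≈ 12.7 mm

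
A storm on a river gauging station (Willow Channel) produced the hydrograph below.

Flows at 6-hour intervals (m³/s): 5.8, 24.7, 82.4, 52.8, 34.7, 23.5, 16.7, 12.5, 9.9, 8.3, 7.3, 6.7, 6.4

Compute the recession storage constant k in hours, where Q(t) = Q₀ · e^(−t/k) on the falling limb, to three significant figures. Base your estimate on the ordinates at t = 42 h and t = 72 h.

On the falling limb, Q drops from 12.5 to 6.4 m³/s between t = 42 h and t = 72 h (Δt = 30 h).
k = −Δt / ln(Q₂/Q₁) = −30 / ln(6.4/12.5) = 44.8 h.

k ≈ 44.8 h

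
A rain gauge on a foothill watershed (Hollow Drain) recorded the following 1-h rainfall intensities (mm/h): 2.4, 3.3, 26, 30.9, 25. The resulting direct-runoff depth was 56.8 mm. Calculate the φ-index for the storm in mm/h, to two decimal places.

Only the 3 blocks with intensity above φ contribute runoff: 26, 30.9, 25 mm/h.
Σ(I−φ)·Δt = d  ⇒  (26+30.9+25 − 3φ)·1 = 56.8
φ = (81.90 − 56.8/1) / 3 = 8.37 mm/h.

φ ≈ 8.37 mm/h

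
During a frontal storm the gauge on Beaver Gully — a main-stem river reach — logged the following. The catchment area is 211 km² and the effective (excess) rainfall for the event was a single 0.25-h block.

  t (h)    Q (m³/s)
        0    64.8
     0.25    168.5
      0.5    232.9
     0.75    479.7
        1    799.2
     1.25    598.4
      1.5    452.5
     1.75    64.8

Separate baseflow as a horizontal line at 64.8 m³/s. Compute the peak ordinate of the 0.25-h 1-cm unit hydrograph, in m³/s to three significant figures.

U_p ≈ 735 m³/s

Direct runoff: 0.0, 103.7, 168.1, 414.9, 734.4, 533.6, 387.7, 0.0 m³/s; ΣQ_DR = 2342 m³/s, peak = 734.4 m³/s.
Runoff depth d = ΣQ_DR·Δt / A = 2342 × 900 / (211 km²) = 9.991 mm.
The 1-cm UH is the DRH scaled by (10 mm)/d, so U_p = 734.4 × 10/9.991 = 735 m³/s.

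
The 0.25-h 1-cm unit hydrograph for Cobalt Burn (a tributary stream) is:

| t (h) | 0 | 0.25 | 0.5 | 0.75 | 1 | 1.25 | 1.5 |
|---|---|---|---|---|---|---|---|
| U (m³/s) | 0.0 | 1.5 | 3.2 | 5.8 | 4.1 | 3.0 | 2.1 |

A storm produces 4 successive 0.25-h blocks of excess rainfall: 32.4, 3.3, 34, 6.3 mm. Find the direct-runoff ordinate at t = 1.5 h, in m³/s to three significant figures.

Q ≈ 25.4 m³/s

By discrete convolution, Q_j = Σ (P_i / 10 mm) · U_{j−i}.
At t = 1.5 h (j=6): Q = (32.4/10)·2.1 + (3.3/10)·3.0 + (34/10)·4.1 + (6.3/10)·5.8 = 25.4 m³/s.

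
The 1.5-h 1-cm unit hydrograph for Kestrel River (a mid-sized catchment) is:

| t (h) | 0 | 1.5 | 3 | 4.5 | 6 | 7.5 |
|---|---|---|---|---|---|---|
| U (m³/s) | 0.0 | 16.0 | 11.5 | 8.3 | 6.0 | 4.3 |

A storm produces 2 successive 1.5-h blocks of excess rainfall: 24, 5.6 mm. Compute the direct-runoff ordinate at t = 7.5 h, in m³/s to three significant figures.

Q ≈ 13.7 m³/s

By discrete convolution, Q_j = Σ (P_i / 10 mm) · U_{j−i}.
At t = 7.5 h (j=5): Q = (24/10)·4.3 + (5.6/10)·6.0 = 13.7 m³/s.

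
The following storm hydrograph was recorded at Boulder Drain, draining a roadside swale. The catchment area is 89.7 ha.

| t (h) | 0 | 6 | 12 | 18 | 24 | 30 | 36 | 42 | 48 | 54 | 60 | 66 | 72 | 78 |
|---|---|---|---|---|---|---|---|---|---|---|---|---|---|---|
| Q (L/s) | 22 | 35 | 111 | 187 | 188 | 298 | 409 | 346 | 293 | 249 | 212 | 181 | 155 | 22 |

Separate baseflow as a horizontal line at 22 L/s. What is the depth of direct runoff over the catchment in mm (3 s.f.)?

d ≈ 57.8 mm

Direct runoff: 0.0, 13.0, 89.0, 165.0, 166.0, 276.0, 387.0, 324.0, 271.0, 227.0, 190.0, 159.0, 133.0, 0.0 L/s; ΣQ_DR = 2400 L/s.
V = ΣQ_DR · Δt = 2400 × 21600 s = 5.184 × 10^7 L.
Over A = 89.7 ha, depth = V / A = 57.8 mm.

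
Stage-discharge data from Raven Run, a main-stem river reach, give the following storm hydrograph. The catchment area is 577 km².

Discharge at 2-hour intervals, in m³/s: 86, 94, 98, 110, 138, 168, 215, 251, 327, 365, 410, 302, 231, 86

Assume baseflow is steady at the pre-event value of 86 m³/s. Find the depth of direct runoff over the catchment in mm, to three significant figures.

d ≈ 20.9 mm

Direct runoff: 0.0, 8.0, 12.0, 24.0, 52.0, 82.0, 129.0, 165.0, 241.0, 279.0, 324.0, 216.0, 145.0, 0.0 m³/s; ΣQ_DR = 1677 m³/s.
V = ΣQ_DR · Δt = 1677 × 7200 s = 1.207 × 10^7 m³.
Over A = 577 km², depth = V / A = 20.9 mm.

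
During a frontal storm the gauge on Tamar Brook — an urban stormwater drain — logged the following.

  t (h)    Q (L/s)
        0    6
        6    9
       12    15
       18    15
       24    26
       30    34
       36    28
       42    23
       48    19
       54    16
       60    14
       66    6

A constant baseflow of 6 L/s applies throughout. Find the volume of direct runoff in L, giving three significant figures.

Direct-runoff ordinates (Q − Q_b): 0.0, 3.0, 9.0, 9.0, 20.0, 28.0, 22.0, 17.0, 13.0, 10.0, 8.0, 0.0 L/s.
ΣQ_DR = 139.0 L/s.
With Δt = 6 h = 21600 s, V = ΣQ_DR · Δt = 139.0 × 21600 = 3.00 × 10^6 L.

V ≈ 3.00 × 10^6 L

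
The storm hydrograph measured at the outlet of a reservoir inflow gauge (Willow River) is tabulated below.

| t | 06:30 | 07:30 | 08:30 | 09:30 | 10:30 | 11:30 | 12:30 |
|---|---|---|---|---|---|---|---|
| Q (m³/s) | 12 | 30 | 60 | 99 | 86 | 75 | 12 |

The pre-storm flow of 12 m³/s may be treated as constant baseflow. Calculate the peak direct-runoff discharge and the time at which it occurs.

Q_p = 87.0 m³/s at t = 09:30

Subtracting baseflow gives direct-runoff ordinates: 0.0, 18.0, 48.0, 87.0, 74.0, 63.0, 0.0 m³/s.
The maximum is 87.0 m³/s, occurring at the reading for t = 09:30.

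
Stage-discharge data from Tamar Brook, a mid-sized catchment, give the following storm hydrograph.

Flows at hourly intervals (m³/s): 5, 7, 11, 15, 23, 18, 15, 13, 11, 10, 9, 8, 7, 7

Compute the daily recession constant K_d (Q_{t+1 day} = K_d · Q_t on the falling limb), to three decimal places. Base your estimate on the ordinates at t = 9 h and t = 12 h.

K_d ≈ 0.058

Between t = 9 h and t = 12 h the flow falls from 10 to 7 m³/s over 3×1 h = 3 h.
Per-interval ratio K = (7/10)^(1/3) = 0.8879; K_d = K^(24/1) = 0.058.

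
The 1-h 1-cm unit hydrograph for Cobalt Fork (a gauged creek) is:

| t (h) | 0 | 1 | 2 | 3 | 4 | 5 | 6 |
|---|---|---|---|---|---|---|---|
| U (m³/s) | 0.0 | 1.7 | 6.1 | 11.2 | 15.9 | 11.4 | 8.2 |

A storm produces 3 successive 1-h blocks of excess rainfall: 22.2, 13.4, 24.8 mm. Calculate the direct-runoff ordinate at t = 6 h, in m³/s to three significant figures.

Q ≈ 72.9 m³/s

By discrete convolution, Q_j = Σ (P_i / 10 mm) · U_{j−i}.
At t = 6 h (j=6): Q = (22.2/10)·8.2 + (13.4/10)·11.4 + (24.8/10)·15.9 = 72.9 m³/s.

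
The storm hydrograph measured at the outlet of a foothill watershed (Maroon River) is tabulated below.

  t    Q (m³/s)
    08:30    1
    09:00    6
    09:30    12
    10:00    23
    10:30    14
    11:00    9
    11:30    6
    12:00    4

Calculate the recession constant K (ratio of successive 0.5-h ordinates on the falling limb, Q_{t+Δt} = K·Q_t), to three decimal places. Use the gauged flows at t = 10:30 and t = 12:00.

K ≈ 0.659

Using the recession-limb readings at t = 10:30 and t = 12:00: Q falls from 14 to 4 m³/s over 3 intervals.
K = (Q₂/Q₁)^(1/3) = (4/14)^(1/3) = 0.659.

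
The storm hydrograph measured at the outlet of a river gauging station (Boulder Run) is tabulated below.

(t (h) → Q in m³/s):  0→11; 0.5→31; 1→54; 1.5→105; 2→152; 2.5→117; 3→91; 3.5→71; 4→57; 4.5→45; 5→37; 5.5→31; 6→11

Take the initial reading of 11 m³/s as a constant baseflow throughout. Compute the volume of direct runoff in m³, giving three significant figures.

Direct-runoff ordinates (Q − Q_b): 0.0, 20.0, 43.0, 94.0, 141.0, 106.0, 80.0, 60.0, 46.0, 34.0, 26.0, 20.0, 0.0 m³/s.
ΣQ_DR = 670.0 m³/s.
With Δt = 0.5 h = 1800 s, V = ΣQ_DR · Δt = 670.0 × 1800 = 1.21 × 10^6 m³.

V ≈ 1.21 × 10^6 m³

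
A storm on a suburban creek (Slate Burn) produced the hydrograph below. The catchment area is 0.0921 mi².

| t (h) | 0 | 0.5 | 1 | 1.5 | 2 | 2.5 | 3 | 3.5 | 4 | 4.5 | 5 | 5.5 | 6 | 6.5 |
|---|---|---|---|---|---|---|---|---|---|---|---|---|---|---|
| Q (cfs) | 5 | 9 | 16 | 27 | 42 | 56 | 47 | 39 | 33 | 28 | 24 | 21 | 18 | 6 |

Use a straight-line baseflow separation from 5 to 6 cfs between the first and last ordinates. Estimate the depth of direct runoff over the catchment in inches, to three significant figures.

d ≈ 2.47 in

Direct runoff: 0.00, 3.92, 10.85, 21.77, 36.69, 50.62, 41.54, 33.46, 27.38, 22.31, 18.23, 15.15, 12.08, 0.00 cfs; ΣQ_DR = 294.0 cfs.
V = ΣQ_DR · Δt = 294.0 × 1800 s = 5.292 × 10^5 ft³.
Over A = 0.0921 mi², depth = V / A = 2.47 in.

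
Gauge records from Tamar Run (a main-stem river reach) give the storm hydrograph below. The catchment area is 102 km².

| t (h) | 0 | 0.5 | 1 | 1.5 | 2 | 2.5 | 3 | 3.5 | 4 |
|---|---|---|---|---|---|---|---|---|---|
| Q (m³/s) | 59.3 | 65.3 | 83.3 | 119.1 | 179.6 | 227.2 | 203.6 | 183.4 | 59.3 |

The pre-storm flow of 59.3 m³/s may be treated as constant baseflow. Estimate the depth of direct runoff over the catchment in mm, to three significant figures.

Direct runoff: 0.0, 6.0, 24.0, 59.8, 120.3, 167.9, 144.3, 124.1, 0.0 m³/s; ΣQ_DR = 646.4 m³/s.
V = ΣQ_DR · Δt = 646.4 × 1800 s = 1.164 × 10^6 m³.
Over A = 102 km², depth = V / A = 11.4 mm.

d ≈ 11.4 mm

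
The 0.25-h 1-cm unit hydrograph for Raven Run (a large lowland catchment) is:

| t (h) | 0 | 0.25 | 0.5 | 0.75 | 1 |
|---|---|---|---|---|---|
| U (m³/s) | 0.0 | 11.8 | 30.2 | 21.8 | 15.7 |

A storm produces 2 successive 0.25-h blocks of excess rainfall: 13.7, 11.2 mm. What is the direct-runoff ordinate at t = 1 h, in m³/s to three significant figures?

Q ≈ 45.9 m³/s

By discrete convolution, Q_j = Σ (P_i / 10 mm) · U_{j−i}.
At t = 1 h (j=4): Q = (13.7/10)·15.7 + (11.2/10)·21.8 = 45.9 m³/s.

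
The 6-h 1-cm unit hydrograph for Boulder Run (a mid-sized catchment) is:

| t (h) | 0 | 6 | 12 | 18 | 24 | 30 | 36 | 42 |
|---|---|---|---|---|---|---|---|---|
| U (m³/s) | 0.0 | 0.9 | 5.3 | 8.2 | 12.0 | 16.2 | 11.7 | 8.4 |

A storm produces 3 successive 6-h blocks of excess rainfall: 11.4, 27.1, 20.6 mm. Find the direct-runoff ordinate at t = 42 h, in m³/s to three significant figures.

Q ≈ 74.7 m³/s

By discrete convolution, Q_j = Σ (P_i / 10 mm) · U_{j−i}.
At t = 42 h (j=7): Q = (11.4/10)·8.4 + (27.1/10)·11.7 + (20.6/10)·16.2 = 74.7 m³/s.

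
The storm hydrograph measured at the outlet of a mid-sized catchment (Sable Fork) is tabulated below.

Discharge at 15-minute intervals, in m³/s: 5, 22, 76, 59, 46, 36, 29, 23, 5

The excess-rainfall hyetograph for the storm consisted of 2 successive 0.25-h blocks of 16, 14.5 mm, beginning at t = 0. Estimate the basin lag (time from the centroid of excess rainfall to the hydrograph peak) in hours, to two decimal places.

t_L ≈ 0.26 h

Centroid of excess rainfall: t_c = Σ P_i·t̄_i / ΣP_i = 0.2439 h (block centres at 0.125, 0.375 h).
Hydrograph peak occurs at t = 0.5 h, so basin lag t_L = 0.5 − 0.2439 = 0.26 h.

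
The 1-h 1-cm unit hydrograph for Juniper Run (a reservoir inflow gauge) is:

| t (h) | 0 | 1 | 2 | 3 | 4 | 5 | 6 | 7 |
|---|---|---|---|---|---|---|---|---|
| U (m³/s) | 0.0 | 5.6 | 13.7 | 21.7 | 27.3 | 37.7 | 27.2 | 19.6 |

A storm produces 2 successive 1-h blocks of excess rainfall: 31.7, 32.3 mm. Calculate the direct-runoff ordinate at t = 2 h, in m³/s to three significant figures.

Q ≈ 61.5 m³/s

By discrete convolution, Q_j = Σ (P_i / 10 mm) · U_{j−i}.
At t = 2 h (j=2): Q = (31.7/10)·13.7 + (32.3/10)·5.6 = 61.5 m³/s.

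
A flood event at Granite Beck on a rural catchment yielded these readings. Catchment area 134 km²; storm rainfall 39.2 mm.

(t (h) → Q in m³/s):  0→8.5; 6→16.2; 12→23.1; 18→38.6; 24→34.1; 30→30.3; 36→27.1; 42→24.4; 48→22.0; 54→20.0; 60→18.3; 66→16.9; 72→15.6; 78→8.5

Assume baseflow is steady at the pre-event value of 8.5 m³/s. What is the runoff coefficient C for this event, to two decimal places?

ΣQ_DR = 184.6 m³/s; V = ΣQ_DR·Δt = 3.987 × 10^6 m³.
Runoff depth d = V / A = 29.76 mm.
C = d / P = 29.76 / 39.2 = 0.76.

C ≈ 0.76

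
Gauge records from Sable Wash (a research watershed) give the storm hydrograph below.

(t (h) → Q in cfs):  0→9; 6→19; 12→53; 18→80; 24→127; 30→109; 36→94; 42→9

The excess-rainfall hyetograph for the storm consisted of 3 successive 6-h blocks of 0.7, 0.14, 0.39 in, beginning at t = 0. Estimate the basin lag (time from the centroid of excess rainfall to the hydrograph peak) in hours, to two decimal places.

Centroid of excess rainfall: t_c = Σ P_i·t̄_i / ΣP_i = 7.4878 h (block centres at 3, 9, 15 h).
Hydrograph peak occurs at t = 24 h, so basin lag t_L = 24 − 7.4878 = 16.51 h.

t_L ≈ 16.51 h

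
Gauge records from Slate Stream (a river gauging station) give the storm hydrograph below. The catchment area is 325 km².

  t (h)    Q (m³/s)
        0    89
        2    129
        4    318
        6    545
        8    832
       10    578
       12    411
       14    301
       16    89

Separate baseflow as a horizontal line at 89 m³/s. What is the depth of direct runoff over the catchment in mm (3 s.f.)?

d ≈ 55.2 mm

Direct runoff: 0.0, 40.0, 229.0, 456.0, 743.0, 489.0, 322.0, 212.0, 0.0 m³/s; ΣQ_DR = 2491 m³/s.
V = ΣQ_DR · Δt = 2491 × 7200 s = 1.794 × 10^7 m³.
Over A = 325 km², depth = V / A = 55.2 mm.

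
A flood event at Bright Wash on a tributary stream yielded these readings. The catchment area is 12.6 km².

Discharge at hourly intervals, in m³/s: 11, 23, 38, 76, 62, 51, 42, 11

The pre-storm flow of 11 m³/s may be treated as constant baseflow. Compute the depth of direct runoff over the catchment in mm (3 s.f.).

Direct runoff: 0.0, 12.0, 27.0, 65.0, 51.0, 40.0, 31.0, 0.0 m³/s; ΣQ_DR = 226.0 m³/s.
V = ΣQ_DR · Δt = 226.0 × 3600 s = 8.136 × 10^5 m³.
Over A = 12.6 km², depth = V / A = 64.6 mm.

d ≈ 64.6 mm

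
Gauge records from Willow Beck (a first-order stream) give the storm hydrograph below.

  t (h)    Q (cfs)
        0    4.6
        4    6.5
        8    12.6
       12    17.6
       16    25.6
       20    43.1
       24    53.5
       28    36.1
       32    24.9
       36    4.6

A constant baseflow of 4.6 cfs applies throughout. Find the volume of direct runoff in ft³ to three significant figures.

V ≈ 2.64 × 10^6 ft³

Direct-runoff ordinates (Q − Q_b): 0.0, 1.9, 8.0, 13.0, 21.0, 38.5, 48.9, 31.5, 20.3, 0.0 cfs.
ΣQ_DR = 183.1 cfs.
With Δt = 4 h = 14400 s, V = ΣQ_DR · Δt = 183.1 × 14400 = 2.64 × 10^6 ft³.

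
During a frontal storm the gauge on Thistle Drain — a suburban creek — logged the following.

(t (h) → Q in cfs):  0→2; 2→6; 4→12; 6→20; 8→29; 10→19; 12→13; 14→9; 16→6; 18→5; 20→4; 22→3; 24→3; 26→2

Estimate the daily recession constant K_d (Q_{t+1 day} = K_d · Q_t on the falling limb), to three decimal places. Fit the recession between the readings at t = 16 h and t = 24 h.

K_d ≈ 0.125

Between t = 16 h and t = 24 h the flow falls from 6 to 3 cfs over 4×2 h = 8 h.
Per-interval ratio K = (3/6)^(1/4) = 0.8409; K_d = K^(24/2) = 0.125.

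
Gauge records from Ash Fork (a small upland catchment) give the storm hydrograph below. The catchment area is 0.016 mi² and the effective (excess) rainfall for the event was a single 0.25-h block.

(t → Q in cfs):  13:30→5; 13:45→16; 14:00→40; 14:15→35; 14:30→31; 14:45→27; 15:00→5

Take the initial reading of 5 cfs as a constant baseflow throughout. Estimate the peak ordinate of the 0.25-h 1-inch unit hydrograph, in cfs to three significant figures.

U_p ≈ 11.7 cfs

Direct runoff: 0.0, 11.0, 35.0, 30.0, 26.0, 22.0, 0.0 cfs; ΣQ_DR = 124.0 cfs, peak = 35.0 cfs.
Runoff depth d = ΣQ_DR·Δt / A = 124.0 × 900 / (0.016 mi²) = 3.002 in.
The 1-inch UH is the DRH scaled by (1 in)/d, so U_p = 35.0 × 1/3.002 = 11.7 cfs.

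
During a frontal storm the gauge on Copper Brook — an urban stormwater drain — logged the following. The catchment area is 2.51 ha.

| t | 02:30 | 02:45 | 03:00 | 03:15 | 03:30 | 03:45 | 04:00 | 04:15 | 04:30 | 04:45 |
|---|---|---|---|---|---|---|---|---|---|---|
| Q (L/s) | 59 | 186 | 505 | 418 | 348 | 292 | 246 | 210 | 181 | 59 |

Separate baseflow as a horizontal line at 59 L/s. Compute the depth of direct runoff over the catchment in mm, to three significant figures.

Direct runoff: 0.0, 127.0, 446.0, 359.0, 289.0, 233.0, 187.0, 151.0, 122.0, 0.0 L/s; ΣQ_DR = 1914 L/s.
V = ΣQ_DR · Δt = 1914 × 900 s = 1.723 × 10^6 L.
Over A = 2.51 ha, depth = V / A = 68.6 mm.

d ≈ 68.6 mm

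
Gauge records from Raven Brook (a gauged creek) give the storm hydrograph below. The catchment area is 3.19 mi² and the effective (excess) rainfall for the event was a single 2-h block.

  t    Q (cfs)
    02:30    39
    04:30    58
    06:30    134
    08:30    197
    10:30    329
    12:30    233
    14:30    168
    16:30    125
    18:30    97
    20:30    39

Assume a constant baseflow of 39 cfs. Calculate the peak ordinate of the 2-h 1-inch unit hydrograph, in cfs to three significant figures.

Direct runoff: 0.0, 19.0, 95.0, 158.0, 290.0, 194.0, 129.0, 86.0, 58.0, 0.0 cfs; ΣQ_DR = 1029 cfs, peak = 290.0 cfs.
Runoff depth d = ΣQ_DR·Δt / A = 1029 × 7200 / (3.19 mi²) = 0.9997 in.
The 1-inch UH is the DRH scaled by (1 in)/d, so U_p = 290.0 × 1/0.9997 = 290 cfs.

U_p ≈ 290 cfs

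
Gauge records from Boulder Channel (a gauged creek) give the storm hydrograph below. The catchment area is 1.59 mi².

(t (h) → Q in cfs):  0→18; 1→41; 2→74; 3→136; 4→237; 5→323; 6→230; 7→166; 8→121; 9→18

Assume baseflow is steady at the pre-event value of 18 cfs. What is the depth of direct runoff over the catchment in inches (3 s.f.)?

d ≈ 1.15 in

Direct runoff: 0.0, 23.0, 56.0, 118.0, 219.0, 305.0, 212.0, 148.0, 103.0, 0.0 cfs; ΣQ_DR = 1184 cfs.
V = ΣQ_DR · Δt = 1184 × 3600 s = 4.262 × 10^6 ft³.
Over A = 1.59 mi², depth = V / A = 1.15 in.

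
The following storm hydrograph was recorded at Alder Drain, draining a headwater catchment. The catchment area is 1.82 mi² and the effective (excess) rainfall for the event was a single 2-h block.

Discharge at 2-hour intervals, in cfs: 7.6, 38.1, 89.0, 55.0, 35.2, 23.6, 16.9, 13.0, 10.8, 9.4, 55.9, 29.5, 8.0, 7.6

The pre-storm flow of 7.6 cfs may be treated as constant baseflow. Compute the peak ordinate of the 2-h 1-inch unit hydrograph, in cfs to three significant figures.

Direct runoff: 0.0, 30.5, 81.4, 47.4, 27.6, 16.0, 9.3, 5.4, 3.2, 1.8, 48.3, 21.9, 0.4, 0.0 cfs; ΣQ_DR = 293.2 cfs, peak = 81.4 cfs.
Runoff depth d = ΣQ_DR·Δt / A = 293.2 × 7200 / (1.82 mi²) = 0.4993 in.
The 1-inch UH is the DRH scaled by (1 in)/d, so U_p = 81.4 × 1/0.4993 = 163 cfs.

U_p ≈ 163 cfs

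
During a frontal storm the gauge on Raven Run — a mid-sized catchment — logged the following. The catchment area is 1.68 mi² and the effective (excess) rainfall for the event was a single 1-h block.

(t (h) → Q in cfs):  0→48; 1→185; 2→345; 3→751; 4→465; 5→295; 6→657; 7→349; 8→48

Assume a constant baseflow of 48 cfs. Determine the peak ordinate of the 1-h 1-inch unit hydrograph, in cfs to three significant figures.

Direct runoff: 0.0, 137.0, 297.0, 703.0, 417.0, 247.0, 609.0, 301.0, 0.0 cfs; ΣQ_DR = 2711 cfs, peak = 703.0 cfs.
Runoff depth d = ΣQ_DR·Δt / A = 2711 × 3600 / (1.68 mi²) = 2.501 in.
The 1-inch UH is the DRH scaled by (1 in)/d, so U_p = 703.0 × 1/2.501 = 281 cfs.

U_p ≈ 281 cfs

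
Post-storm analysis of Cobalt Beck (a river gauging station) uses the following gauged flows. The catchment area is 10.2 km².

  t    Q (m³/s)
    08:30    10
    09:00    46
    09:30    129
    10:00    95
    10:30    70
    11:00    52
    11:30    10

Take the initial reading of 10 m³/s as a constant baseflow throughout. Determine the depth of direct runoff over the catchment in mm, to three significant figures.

d ≈ 60.4 mm

Direct runoff: 0.0, 36.0, 119.0, 85.0, 60.0, 42.0, 0.0 m³/s; ΣQ_DR = 342.0 m³/s.
V = ΣQ_DR · Δt = 342.0 × 1800 s = 6.156 × 10^5 m³.
Over A = 10.2 km², depth = V / A = 60.4 mm.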